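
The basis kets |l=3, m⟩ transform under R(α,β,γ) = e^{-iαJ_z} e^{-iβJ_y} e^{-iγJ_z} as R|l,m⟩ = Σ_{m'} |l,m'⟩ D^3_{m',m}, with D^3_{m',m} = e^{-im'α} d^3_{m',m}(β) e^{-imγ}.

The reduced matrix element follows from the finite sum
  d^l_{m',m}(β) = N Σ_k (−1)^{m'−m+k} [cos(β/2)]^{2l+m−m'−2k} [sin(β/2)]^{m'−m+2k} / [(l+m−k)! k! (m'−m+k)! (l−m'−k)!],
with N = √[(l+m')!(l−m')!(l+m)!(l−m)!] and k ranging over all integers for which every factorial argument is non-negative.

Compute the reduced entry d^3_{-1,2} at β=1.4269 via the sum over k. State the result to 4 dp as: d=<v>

d^3_{-1,2}(β=1.4269) via the finite sum:
c=cos(1.426900/2)=0.756109, s=sin(1.426900/2)=0.654446; N=√[2·24·120·1]=75.894664
The bounds max(0,m−m')=3 and min(l+m,l−m')=4 give 2 terms
  k=3: (−1)^0·75.8947/(12)·0.7561^3·0.6544^3 = +0.766310
  k=4: (−1)^1·75.8947/(24)·0.7561^1·0.6544^5 = -0.287048
d^3_{-1,2}(1.4269) = +0.766310 -0.287048 = +0.479262

d=0.4793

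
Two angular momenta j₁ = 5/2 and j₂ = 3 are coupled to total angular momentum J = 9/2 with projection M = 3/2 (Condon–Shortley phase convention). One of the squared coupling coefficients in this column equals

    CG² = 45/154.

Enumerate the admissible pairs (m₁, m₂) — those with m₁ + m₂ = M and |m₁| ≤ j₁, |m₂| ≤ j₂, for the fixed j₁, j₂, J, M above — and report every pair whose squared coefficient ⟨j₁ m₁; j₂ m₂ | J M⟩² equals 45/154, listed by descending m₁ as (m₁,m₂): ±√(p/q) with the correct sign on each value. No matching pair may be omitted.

Admissible pairs with m₁+m₂ = M = 3/2: (-3/2,3), (-1/2,2), (1/2,1), (3/2,0), (5/2,-1)
  (m₁,m₂)=(5/2,-1): CG² = 50/231, CG = +√(50/231)
  (m₁,m₂)=(3/2,0): CG² = 45/154, CG = +√(45/154)   ← matches the target
  (m₁,m₂)=(1/2,1): CG² = 5/231, CG = −√(5/231)
  (m₁,m₂)=(-1/2,2): CG² = 169/462, CG = −√(169/462)
  (m₁,m₂)=(-3/2,3): CG² = 8/77, CG = −√(8/77)
Pairs with CG² = 45/154: (3/2,0): +√(45/154)

(3/2,0): +√(45/154)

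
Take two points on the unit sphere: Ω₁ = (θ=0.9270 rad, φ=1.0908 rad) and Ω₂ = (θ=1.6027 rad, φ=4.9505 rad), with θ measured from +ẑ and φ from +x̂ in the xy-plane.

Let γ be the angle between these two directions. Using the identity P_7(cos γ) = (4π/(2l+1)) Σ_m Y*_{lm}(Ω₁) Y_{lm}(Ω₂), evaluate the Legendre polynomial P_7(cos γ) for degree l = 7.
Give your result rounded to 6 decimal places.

Summing Y*_{l m}(θ₁,φ₁)·Y_{l m}(θ₂,φ₂) over m ∈ [−7, 7]; prefactor 4π/(2·7+1) = 0.837758:
  m=-7: (0.02268 + 0.10222j) × (-0.49597 + 0.04775j) = -0.01613 - 0.04961j  (running Σ = -0.01613 - 0.04961j)
  m=-6: (0.28400 + 0.07604j) × (0.00843 - 0.05890j) = 0.00687 - 0.01609j  (running Σ = -0.00926 - 0.06570j)
  m=-5: (0.29884 - 0.32623j) × (-0.33536 - 0.13404j) = -0.14395 + 0.06935j  (running Σ = -0.15321 + 0.00365j)
  m=-4: (-0.10384 - 0.28519j) × (0.04045 - 0.05685j) = -0.02041 - 0.00563j  (running Σ = -0.17362 - 0.00198j)
  m=-3: (0.12441 + 0.01637j) × (-0.21225 - 0.24479j) = -0.02240 - 0.03393j  (running Σ = -0.19602 - 0.03591j)
  m=-2: (0.20912 - 0.29869j) × (0.06597 - 0.03403j) = 0.00363 - 0.02682j  (running Σ = -0.19239 - 0.06273j)
  m=-1: (-0.01302 - 0.02502j) × (-0.07323 - 0.30171j) = -0.00659 + 0.00576j  (running Σ = -0.19898 - 0.05697j)
  m=0: (0.35239 + 0.00000j) × (0.07554 + 0.00000j) = 0.02662 + 0.00000j  (running Σ = -0.17236 - 0.05697j)
  m=1: (0.01302 - 0.02502j) × (0.07323 - 0.30171j) = -0.00659 - 0.00576j  (running Σ = -0.17896 - 0.06273j)
  m=2: (0.20912 + 0.29869j) × (0.06597 + 0.03403j) = 0.00363 + 0.02682j  (running Σ = -0.17533 - 0.03591j)
  m=3: (-0.12441 + 0.01637j) × (0.21225 - 0.24479j) = -0.02240 + 0.03393j  (running Σ = -0.19773 - 0.00198j)
  m=4: (-0.10384 + 0.28519j) × (0.04045 + 0.05685j) = -0.02041 + 0.00563j  (running Σ = -0.21814 + 0.00365j)
  m=5: (-0.29884 - 0.32623j) × (0.33536 - 0.13404j) = -0.14395 - 0.06935j  (running Σ = -0.36209 - 0.06570j)
  m=6: (0.28400 - 0.07604j) × (0.00843 + 0.05890j) = 0.00687 + 0.01609j  (running Σ = -0.35522 - 0.04961j)
  m=7: (-0.02268 + 0.10222j) × (0.49597 + 0.04775j) = -0.01613 + 0.04961j  (running Σ = -0.37135 + 0.00000j)
Σ over m = -0.37135 + 0.00000j; ×(4π/15) → -0.31110 + 0.00000j. Real part: -0.311100

-0.311100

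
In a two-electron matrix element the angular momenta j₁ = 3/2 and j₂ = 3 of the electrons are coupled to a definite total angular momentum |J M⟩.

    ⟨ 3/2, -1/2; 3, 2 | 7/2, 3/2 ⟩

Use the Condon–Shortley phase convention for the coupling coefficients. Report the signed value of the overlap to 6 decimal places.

j₁+j₂−J=1  J+j₁−j₂=2  J−j₁+j₂=5  j₁+j₂+J+1=9
(j₁±m₁, j₂±m₂, J±M) = (1,2,5,1,5,2)
P² = 6400/21
sum k=0..1:
  [0] +1/240 = 1/240
  [1] −1/24 = -1/24
S = -3/80
C² = P²·S² = 3/7 ; C = -0.654654

−√(3/7) ≈ -0.654654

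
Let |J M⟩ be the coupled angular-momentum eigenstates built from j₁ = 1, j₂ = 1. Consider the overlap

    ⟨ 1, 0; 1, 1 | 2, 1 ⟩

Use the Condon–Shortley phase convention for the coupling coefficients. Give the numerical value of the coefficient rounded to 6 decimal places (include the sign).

+√(1/2) = +0.707107

j₁+j₂−J=0  J+j₁−j₂=2  J−j₁+j₂=2  j₁+j₂+J+1=5
(j₁±m₁, j₂±m₂, J±M) = (1,1,2,0,3,1)
P² = 2
sum k=0..0:
  [0] +1/2 = 1/2
S = 1/2
C² = P²·S² = 1/2 ; C = +0.707107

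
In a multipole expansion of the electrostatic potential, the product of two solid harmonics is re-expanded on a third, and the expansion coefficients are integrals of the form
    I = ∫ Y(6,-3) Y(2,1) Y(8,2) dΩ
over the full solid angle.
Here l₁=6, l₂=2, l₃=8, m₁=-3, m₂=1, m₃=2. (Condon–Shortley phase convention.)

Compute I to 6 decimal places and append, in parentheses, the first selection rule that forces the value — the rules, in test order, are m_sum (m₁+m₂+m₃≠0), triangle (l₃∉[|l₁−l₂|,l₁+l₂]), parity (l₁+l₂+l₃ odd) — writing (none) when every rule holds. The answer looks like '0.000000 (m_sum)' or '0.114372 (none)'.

0.120013 (none)

Checks pass: Σm=0; 16 even; l₃=8∈[4,8].
(2·6+1)(2·2+1)(2·8+1) = 1105
Δ: 0! 12! 4! / 17! → 1/30940
sum: t=0:+1/2073600 = 1/2073600
3j²(6 2 8; 0 0 0) = Δ·Π!·Σ² = 28/1105  (sign +1)
sum: t=0:+1/13063680 = 1/13063680
3j²(6 2 8; -3 1 2) = Δ·Π!·Σ² = 10/1547  (sign +1)
combine: 4πI² = 1105·28/1105·10/1547 = 40/221
take √, sign +1: I = 0.12001318
No selection rule forces the value: the integral is nonzero (none).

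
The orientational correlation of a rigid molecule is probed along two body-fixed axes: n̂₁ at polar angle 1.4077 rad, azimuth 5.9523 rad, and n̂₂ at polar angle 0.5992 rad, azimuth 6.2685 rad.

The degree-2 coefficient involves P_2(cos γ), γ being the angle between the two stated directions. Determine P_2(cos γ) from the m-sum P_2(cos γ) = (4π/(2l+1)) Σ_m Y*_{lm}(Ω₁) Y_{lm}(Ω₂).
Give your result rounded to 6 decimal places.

0.159344

Term-by-term m-sum for l=2 (normalisation 4π/5 = 2.513274):
  [-2]  conj(Y_{2,-2})(Ω₁) = 0.29670 - 0.23111j ; Y_{2,-2}(Ω₂) = 0.12281 + 0.00361j ; Δ = 0.03727 - 0.02731j
  [-1]  conj(Y_{2,-1})(Ω₁) = 0.11706 - 0.04021j ; Y_{2,-1}(Ω₂) = 0.35976 + 0.00528j ; Δ = 0.04233 - 0.01385j
  [+0]  conj(Y_{2,0})(Ω₁) = -0.29045 + 0.00000j ; Y_{2,0}(Ω₂) = 0.32983 + 0.00000j ; Δ = -0.09580 + 0.00000j
  [+1]  conj(Y_{2,1})(Ω₁) = -0.11706 - 0.04021j ; Y_{2,1}(Ω₂) = -0.35976 + 0.00528j ; Δ = 0.04233 + 0.01385j
  [+2]  conj(Y_{2,2})(Ω₁) = 0.29670 + 0.23111j ; Y_{2,2}(Ω₂) = 0.12281 - 0.00361j ; Δ = 0.03727 + 0.02731j
Accumulated sum 0.06340 + 0.00000j; after 4π/(2l+1) scaling, 0.15934 + 0.00000j ⇒ P_2 = 0.159344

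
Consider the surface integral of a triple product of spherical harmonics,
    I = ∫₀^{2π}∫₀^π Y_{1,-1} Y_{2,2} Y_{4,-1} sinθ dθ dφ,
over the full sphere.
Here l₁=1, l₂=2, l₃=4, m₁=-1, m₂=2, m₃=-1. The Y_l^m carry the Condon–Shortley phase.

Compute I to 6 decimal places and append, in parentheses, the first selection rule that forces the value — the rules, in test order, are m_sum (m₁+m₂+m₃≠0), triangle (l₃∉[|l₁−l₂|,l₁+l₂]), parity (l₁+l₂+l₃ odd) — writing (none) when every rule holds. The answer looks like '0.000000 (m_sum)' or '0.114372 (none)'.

|1−2|≤4≤1+2 violated ⇒ I = 0

0.000000 (triangle)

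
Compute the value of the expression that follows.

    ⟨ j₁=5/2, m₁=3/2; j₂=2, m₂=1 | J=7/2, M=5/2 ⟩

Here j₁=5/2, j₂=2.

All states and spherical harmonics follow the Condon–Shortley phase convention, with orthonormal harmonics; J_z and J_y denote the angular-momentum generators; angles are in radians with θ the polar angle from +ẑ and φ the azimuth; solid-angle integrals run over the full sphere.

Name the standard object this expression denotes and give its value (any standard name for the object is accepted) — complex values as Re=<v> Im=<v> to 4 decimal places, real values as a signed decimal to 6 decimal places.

This is a Clebsch–Gordan (vector-coupling) coefficient.
√[8·1!4!3!/9! · 4!1!3!1!6!1!] = √(2304/7)
  +(−1)^0/∏(0,1,1,3,3,0)! = 1/36  (running 1/36)
  +(−1)^1/∏(1,0,0,2,4,1)! = -1/48  (running 1/144)
⟨..|..⟩ = √(2304/7)·(1/144) = +0.125988

Clebsch–Gordan coefficient, +√(1/63) ≈ +0.125988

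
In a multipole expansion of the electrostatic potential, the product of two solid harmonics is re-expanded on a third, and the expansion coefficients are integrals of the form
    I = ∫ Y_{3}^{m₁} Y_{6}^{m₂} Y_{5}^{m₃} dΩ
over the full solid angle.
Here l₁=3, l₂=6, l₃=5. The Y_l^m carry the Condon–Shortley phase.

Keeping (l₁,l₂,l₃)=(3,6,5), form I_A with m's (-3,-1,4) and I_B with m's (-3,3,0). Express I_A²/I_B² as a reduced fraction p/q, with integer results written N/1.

1/7

l's match ⇒ only the (l;m) 3-j factors differ between A and B.
A: triangle coeff Δ(3,6,5) = 1/675675; Σ_t [4,4]: t=4:+1/241920 = 1/241920; (3j)²=4/1001 [(3 6 5; -3 -1 4)], sign=-1
B: triangle coeff Δ(3,6,5) = 1/675675; Σ_t [4,4]: t=4:+1/34560 = 1/34560; (3j)²=4/143 [(3 6 5; -3 3 0)], sign=-1
I_A²/I_B² = (4/1001)/(4/143) = 1/7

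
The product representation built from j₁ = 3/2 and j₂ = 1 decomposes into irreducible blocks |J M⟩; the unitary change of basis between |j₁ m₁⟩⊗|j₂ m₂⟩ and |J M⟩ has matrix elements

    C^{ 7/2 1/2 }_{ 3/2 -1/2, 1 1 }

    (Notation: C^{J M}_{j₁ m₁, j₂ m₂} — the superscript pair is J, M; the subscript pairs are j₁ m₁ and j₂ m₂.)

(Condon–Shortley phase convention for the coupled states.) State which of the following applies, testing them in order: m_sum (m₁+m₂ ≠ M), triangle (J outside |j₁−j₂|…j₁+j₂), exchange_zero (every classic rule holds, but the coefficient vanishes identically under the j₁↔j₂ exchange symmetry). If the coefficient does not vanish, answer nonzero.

triangle

m-sum: m₁+m₂ = -1/2+1 = 1/2, M = 1/2  ✓
triangle: need |j₁−j₂| ≤ J ≤ j₁+j₂, i.e. J ∈ [1/2, 5/2]; J = 7/2 is outside ✗ ⇒ coefficient is 0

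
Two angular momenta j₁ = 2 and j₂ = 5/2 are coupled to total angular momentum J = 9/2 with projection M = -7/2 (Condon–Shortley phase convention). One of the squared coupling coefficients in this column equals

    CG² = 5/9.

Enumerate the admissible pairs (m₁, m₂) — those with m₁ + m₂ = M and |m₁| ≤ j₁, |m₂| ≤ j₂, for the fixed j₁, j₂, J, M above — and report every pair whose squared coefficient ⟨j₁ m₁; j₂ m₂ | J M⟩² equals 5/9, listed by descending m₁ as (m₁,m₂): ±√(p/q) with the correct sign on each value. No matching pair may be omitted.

Admissible pairs with m₁+m₂ = M = -7/2: (-2,-3/2), (-1,-5/2)
  (m₁,m₂)=(-1,-5/2): CG² = 4/9, CG = +√(4/9)
  (m₁,m₂)=(-2,-3/2): CG² = 5/9, CG = +√(5/9)   ← matches the target
Pairs with CG² = 5/9: (-2,-3/2): +√(5/9)

(-2,-3/2): +√(5/9)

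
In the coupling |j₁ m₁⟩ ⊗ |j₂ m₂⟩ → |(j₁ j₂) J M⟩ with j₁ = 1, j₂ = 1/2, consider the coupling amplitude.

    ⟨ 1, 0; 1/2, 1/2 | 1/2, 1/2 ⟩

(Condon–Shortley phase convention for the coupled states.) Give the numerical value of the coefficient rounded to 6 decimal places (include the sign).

j₁+j₂−J=1  J+j₁−j₂=1  J−j₁+j₂=0  j₁+j₂+J+1=3
(j₁±m₁, j₂±m₂, J±M) = (1,1,1,0,1,0)
P² = 1/3
sum k=1..1:
  [1] −1/1 = -1
S = -1
C² = P²·S² = 1/3 ; C = -0.577350

−√(1/3) = -0.577350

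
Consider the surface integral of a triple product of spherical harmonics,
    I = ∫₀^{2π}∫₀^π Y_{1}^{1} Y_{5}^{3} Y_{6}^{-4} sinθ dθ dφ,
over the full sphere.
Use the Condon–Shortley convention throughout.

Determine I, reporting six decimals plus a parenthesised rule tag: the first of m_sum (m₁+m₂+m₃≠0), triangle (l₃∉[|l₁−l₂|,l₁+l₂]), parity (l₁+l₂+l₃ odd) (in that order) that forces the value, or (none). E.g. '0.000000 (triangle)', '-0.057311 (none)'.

Checks pass: Σm=0; 12 even; l₃=6∈[4,6].
(2·1+1)(2·5+1)(2·6+1) = 429
Δ: 0! 2! 10! / 13! → 1/858
sum: t=0:+1/14400 = 1/14400
3j²(1 5 6; 0 0 0) = Δ·Π!·Σ² = 6/143  (sign +1)
sum: t=0:+1/161280 = 1/161280
3j²(1 5 6; 1 3 -4) = Δ·Π!·Σ² = 15/286  (sign +1)
combine: 4πI² = 429·6/143·15/286 = 135/143
take √, sign +1: I = 0.27409047
No selection rule forces the value: the integral is nonzero (none).

0.274090 (none)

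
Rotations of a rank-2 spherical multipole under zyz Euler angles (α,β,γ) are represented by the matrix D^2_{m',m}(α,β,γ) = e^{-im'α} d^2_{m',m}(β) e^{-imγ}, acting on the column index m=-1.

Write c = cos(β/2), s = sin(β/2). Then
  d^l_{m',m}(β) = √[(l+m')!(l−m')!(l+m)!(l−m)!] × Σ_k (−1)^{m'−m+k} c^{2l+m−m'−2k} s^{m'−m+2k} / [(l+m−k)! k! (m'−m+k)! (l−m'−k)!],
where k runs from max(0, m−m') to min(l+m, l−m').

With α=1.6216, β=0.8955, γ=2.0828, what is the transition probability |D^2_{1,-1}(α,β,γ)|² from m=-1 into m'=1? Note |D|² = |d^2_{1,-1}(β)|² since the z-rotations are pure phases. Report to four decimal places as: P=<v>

Split into d^2_{1,-1}(β=0.8955) × two z-phases.
With c≡cos(β/2)=0.901423 and s≡sin(β/2)=0.432938, N=[6·1·1·6]^{1/2}=6.000000
k: max(0,(-1)−(1))=0 … min(2+(-1),2−(1))=1
  k=0: (−1)^2·6.0000/(2)·0.9014^2·0.4329^2 = +0.456911
  k=1: (−1)^3·6.0000/(6)·0.9014^0·0.4329^4 = -0.035132
d^2_{1,-1}(0.8955) = +0.456911 -0.035132 = +0.421779
|D^2_{1,-1}|² = |d^2_{1,-1}(β)|² = (+0.421779)² = 0.177897 (the z-rotation phases have unit modulus)

P=0.1779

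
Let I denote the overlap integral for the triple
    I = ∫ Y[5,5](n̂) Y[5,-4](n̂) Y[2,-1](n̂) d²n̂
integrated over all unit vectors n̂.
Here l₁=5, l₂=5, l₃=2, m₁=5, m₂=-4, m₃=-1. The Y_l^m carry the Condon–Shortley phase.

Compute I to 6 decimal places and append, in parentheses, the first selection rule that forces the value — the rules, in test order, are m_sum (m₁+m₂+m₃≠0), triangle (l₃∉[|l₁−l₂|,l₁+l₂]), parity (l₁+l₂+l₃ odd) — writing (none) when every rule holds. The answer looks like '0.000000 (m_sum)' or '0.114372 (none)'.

-0.187924 (none)

Rules hold: Σm=0, L=12 even, 0≤2≤10.
N = 11·11·5 = 605
Δ = 8!·2!·2!/13! = 1/38610
Racah Σ t=3..5: t=3:−1/2880 t=4:+1/576 t=5:−1/2880 = 1/960
⇒ 3j(5 5 2; 0 0 0)² = 10/429, sgn +1
Racah Σ t=0..0: t=0:+1/80640 = 1/80640
⇒ 3j(5 5 2; 5 -4 -1)² = 9/286, sgn -1
4πI² = N·(3j₀)²·(3jₘ)² = 75/169
I = -1·√(0.443787/4π) = -0.18792404
No selection rule forces the value: the integral is nonzero (none).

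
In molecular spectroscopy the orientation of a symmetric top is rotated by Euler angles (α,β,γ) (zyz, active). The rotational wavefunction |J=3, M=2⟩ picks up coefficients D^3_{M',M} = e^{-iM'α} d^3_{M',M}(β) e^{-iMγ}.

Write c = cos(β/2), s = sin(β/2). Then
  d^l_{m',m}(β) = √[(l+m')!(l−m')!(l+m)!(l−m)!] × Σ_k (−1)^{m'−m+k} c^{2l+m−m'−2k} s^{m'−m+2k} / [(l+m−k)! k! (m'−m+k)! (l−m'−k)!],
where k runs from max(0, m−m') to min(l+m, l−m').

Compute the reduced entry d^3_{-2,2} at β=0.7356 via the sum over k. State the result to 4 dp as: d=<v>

d^3_{-2,2}(β=0.7356) via the finite sum:
c=cos(0.735600/2)=0.933121, s=sin(0.735600/2)=0.359563; N=√[1·120·120·1]=120.000000
Admissible k: 4..5 (factorial args all ≥0)
  k=4: (−1)^0·120.0000/(24)·0.9331^2·0.3596^4 = +0.072769
  k=5: (−1)^1·120.0000/(120)·0.9331^0·0.3596^6 = -0.002161
d^3_{-2,2}(0.7356) = +0.072769 -0.002161 = +0.070608

d=0.0706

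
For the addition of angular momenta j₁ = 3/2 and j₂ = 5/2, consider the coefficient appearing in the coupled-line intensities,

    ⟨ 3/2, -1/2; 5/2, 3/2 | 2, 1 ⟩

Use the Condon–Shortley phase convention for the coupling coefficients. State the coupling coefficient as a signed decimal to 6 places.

√[5·2!1!3!/7! · 1!2!4!1!3!1!] = √(24/7)
  +(−1)^1/∏(1,1,1,3,0,0)! = -1/6  (running -1/6)
  +(−1)^2/∏(2,0,0,2,1,1)! = 1/4  (running 1/12)
⟨..|..⟩ = √(24/7)·(1/12) = +0.154303

+0.154303  (= +√(1/42))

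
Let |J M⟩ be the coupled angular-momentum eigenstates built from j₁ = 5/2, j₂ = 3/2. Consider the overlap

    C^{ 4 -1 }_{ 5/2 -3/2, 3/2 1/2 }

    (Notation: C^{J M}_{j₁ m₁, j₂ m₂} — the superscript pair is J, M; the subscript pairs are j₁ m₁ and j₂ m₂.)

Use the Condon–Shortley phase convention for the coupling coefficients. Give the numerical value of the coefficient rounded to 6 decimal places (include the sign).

+0.517549

√[9·0!5!3!/9! · 1!4!2!1!3!5!] = √(4320/7)
  +(−1)^0/∏(0,0,4,2,1,1)! = 1/48  (running 1/48)
⟨..|..⟩ = √(4320/7)·(1/48) = +0.517549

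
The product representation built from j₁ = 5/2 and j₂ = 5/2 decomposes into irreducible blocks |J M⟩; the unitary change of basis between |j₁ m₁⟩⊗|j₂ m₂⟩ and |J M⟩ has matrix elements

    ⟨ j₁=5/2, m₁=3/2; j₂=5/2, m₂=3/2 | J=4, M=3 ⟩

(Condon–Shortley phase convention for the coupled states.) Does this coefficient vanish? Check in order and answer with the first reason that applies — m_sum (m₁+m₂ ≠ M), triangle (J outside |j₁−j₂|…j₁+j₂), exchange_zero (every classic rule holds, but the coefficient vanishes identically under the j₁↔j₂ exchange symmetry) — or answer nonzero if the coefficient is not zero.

exchange_zero

m-sum: m₁+m₂ = 3/2+3/2 = 3, M = 3  ✓
triangle: |j₁−j₂| = 0 ≤ J = 4 ≤ j₁+j₂ = 5  ✓
exchange: j₁=j₂ and m₁=m₂, and (−1)^(j₁+j₂−J) = (−1)^1 = −1 forces ⟨j₁m₁;j₂m₂|JM⟩ = −⟨j₂m₂;j₁m₁|JM⟩ = −⟨j₁m₁;j₂m₂|JM⟩ ⇒ the coefficient vanishes identically
Racah sum check: Σ_k collapses to 0 ⇒ CG = 0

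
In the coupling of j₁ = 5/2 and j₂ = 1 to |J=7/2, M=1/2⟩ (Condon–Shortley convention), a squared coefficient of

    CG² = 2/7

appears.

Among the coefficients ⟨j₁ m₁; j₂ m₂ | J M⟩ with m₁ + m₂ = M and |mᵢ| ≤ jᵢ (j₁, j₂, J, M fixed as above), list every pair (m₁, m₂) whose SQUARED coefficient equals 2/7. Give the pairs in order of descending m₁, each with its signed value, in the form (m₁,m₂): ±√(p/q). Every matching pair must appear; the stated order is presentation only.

(-1/2,1): +√(2/7)

Admissible pairs with m₁+m₂ = M = 1/2: (-1/2,1), (1/2,0), (3/2,-1)
  (m₁,m₂)=(3/2,-1): CG² = 1/7, CG = +√(1/7)
  (m₁,m₂)=(1/2,0): CG² = 4/7, CG = +√(4/7)
  (m₁,m₂)=(-1/2,1): CG² = 2/7, CG = +√(2/7)   ← matches the target
Pairs with CG² = 2/7: (-1/2,1): +√(2/7)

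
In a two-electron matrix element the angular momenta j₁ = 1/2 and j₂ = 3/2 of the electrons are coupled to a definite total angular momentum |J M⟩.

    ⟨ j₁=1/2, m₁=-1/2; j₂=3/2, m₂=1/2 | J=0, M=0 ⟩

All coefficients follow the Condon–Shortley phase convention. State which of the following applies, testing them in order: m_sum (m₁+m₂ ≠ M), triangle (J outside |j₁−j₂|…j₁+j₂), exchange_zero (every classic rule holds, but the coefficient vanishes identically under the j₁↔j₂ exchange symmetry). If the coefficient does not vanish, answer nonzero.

m-sum: m₁+m₂ = -1/2+1/2 = 0, M = 0  ✓
triangle: need |j₁−j₂| ≤ J ≤ j₁+j₂, i.e. J ∈ [1, 2]; J = 0 is outside ✗ ⇒ coefficient is 0

triangle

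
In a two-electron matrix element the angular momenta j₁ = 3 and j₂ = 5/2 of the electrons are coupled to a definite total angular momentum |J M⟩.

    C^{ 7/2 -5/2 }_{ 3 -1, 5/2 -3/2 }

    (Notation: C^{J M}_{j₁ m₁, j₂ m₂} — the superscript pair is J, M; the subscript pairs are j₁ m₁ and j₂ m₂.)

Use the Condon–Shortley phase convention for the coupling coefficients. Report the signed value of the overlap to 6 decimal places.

triangle: 2!·4!·3!/10! = 288/3628800
(j±m)!: 2!·4!·1!·4!·1!·6! = 829440
prefactor² = (2J+1)·Δ·N² = 18432/35
  k=0: +1/(0!·2!·4!·1!·0!·2!) = 1/96
  k=1: −1/(1!·1!·3!·0!·1!·3!) = -1/36
Σ = -5/288  ⇒  CG² = 18432/35·(-5/288)² = 10/63
CG = −√(10/63) = -0.398410

−√(10/63) = -0.398410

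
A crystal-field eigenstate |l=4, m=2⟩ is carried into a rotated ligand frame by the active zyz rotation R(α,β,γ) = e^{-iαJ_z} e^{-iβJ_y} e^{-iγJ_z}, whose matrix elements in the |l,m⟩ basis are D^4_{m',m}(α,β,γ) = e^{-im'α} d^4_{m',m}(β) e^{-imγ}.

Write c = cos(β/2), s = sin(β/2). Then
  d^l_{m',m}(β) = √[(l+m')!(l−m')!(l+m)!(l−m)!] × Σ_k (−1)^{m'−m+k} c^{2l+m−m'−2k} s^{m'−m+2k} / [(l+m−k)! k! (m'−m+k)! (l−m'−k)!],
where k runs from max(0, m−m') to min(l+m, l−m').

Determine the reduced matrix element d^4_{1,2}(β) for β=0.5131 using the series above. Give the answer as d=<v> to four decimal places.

d^4_{1,2}(β=0.5131) via the finite sum:
c=cos(0.513100/2)=0.967271, s=sin(0.513100/2)=0.253745; N=√[120·6·720·2]=1018.233765
k: max(0,(2)−(1))=1 … min(4+(2),4−(1))=3
  k=1: (−1)^0·1018.2338/(240)·0.9673^7·0.2537^1 = +0.852847
  k=2: (−1)^1·1018.2338/(48)·0.9673^5·0.2537^3 = -0.293454
  k=3: (−1)^2·1018.2338/(72)·0.9673^3·0.2537^5 = +0.013463
d^4_{1,2}(0.5131) = +0.852847 -0.293454 +0.013463 = +0.572857

d=0.5729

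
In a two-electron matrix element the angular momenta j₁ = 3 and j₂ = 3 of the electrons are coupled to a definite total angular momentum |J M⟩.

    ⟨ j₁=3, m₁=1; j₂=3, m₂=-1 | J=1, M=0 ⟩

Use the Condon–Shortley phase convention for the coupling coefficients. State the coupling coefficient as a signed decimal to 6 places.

+√(1/28) = +0.188982

j₁+j₂−J=5  J+j₁−j₂=1  J−j₁+j₂=1  j₁+j₂+J+1=8
(j₁±m₁, j₂±m₂, J±M) = (4,2,2,4,1,1)
P² = 144/7
sum k=1..2:
  [1] −1/24 = -1/24
  [2] +1/12 = 1/12
S = 1/24
C² = P²·S² = 1/28 ; C = +0.188982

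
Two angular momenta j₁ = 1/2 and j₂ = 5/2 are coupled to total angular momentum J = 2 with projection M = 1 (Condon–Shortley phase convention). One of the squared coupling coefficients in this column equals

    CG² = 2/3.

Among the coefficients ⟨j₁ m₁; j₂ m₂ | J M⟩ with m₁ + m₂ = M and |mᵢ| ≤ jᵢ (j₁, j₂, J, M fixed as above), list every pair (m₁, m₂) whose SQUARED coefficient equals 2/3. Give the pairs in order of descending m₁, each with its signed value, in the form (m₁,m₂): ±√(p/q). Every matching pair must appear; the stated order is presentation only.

(-1/2,3/2): −√(2/3)

Admissible pairs with m₁+m₂ = M = 1: (-1/2,3/2), (1/2,1/2)
  (m₁,m₂)=(1/2,1/2): CG² = 1/3, CG = +√(1/3)
  (m₁,m₂)=(-1/2,3/2): CG² = 2/3, CG = −√(2/3)   ← matches the target
Pairs with CG² = 2/3: (-1/2,3/2): −√(2/3)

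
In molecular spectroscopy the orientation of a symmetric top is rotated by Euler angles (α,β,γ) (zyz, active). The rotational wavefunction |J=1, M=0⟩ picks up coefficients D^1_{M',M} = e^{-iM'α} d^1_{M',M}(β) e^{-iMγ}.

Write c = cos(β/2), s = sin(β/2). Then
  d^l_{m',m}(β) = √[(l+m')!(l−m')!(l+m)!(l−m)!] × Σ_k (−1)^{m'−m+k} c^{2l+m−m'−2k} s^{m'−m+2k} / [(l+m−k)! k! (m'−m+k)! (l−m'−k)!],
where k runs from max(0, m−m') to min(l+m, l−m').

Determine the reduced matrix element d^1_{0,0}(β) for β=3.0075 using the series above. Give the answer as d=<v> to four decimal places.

d^1_{0,0}(β=3.0075) via the finite sum:
Half-angle: c=0.066996, s=0.997753. N=√(1·1·1·1)=1.000000
k∈{0,1} keeps every argument non-negative
  k=0: (−1)^0·1.0000/(1)·0.0670^2·0.9978^0 = +0.004488
  k=1: (−1)^1·1.0000/(1)·0.0670^0·0.9978^2 = -0.995512
d^1_{0,0}(3.0075) = +0.004488 -0.995512 = -0.991023

d=-0.9910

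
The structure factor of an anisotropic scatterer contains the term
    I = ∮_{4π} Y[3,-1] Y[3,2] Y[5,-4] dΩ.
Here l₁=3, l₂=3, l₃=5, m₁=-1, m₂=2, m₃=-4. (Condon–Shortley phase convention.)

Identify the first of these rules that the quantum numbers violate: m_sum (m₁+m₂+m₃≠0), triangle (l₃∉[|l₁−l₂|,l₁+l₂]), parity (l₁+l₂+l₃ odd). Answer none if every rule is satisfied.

m₁+m₂+m₃ = -1 + 2 − 4 = -3  ✗
triangle: |3−3|=0 ≤ l₃=5 ≤ 3+3=6
parity: l₁+l₂+l₃ = 11 is odd

m_sum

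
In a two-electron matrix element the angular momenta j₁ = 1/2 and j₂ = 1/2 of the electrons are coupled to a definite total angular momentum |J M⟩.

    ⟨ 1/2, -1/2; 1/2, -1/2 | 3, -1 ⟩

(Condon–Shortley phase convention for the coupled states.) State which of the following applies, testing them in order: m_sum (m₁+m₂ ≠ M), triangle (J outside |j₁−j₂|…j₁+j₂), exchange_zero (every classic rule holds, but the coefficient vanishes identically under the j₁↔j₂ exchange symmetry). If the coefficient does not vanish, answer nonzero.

m-sum: m₁+m₂ = -1/2+(-1/2) = -1, M = -1  ✓
triangle: need |j₁−j₂| ≤ J ≤ j₁+j₂, i.e. J ∈ [0, 1]; J = 3 is outside ✗ ⇒ coefficient is 0

triangle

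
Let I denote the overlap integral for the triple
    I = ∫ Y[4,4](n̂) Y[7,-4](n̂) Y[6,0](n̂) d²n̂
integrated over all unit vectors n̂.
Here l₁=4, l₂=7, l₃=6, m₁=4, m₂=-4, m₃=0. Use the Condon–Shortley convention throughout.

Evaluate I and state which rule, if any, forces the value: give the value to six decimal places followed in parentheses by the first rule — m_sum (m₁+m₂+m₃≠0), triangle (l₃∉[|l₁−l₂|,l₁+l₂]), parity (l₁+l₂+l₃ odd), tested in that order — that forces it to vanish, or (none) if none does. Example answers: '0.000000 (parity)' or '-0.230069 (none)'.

0.000000 (parity)

Σlᵢ=17 odd — θ-integrand is odd under cosθ→−cosθ; I=0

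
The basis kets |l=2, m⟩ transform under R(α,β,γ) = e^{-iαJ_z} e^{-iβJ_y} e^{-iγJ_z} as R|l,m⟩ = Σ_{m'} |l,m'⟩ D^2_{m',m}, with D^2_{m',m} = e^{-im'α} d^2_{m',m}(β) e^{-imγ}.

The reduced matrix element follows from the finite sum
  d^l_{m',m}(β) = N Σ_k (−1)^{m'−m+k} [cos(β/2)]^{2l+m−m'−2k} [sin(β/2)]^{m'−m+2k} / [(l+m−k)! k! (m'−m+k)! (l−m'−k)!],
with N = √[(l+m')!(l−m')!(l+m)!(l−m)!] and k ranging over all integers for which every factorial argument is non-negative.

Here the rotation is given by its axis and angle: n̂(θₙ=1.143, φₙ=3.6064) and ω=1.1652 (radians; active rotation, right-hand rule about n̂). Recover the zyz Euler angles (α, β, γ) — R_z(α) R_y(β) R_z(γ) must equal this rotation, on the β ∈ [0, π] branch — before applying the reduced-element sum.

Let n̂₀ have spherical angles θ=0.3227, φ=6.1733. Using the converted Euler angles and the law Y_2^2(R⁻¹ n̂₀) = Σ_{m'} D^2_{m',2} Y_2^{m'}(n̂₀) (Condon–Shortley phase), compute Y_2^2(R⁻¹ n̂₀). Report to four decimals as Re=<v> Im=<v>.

Axis–angle → zyz. n̂ = (sinθₙcosφₙ, sinθₙsinφₙ, cosθₙ) = (-0.813351, -0.407855, +0.414867), ω = 1.1652.
R = I cosω + sinω [n̂]ₓ + (1−cosω) n̂n̂ᵀ gives
  R = [+0.795085, -0.180367, -0.579058; +0.582047, +0.495278, +0.644919; +0.170472, -0.849804, +0.498771]
β = atan2(√(R₁₃²+R₂₃²), R₃₃) = 1.048617; α = atan2(R₂₃, R₁₃) mod 2π = 2.302437; γ = atan2(R₃₂, −R₃₁) mod 2π = 4.514415
Need the full column D^2_{m',2} for m'=−2..2 at α=2.3024, β=1.0486, γ=4.5144.
cos(β/2)=0.865670, sin(β/2)=0.500614
d^2_{-2,2}: single k=4 term ⇒ +0.062808;  D = -0.017866+0.060213i
d^2_{-1,2}: single k=3 term ⇒ +0.217216;  D = +0.196229-0.093151i
d^2_{0,2}: single k=2 term ⇒ +0.460031;  D = -0.424439-0.177426i
d^2_{1,2}: single k=1 term ⇒ +0.649518;  D = +0.213966+0.613263i
d^2_{2,2}: single k=0 term ⇒ +0.561578;  D = +0.270940-0.491896i
Y_2^{m'}(θ=0.3227,φ=6.1733) and Σ D·Y over m':
  (-0.0179+0.0602i)·(+0.0379+0.0085i)  (+0.1962-0.0932i)·(+0.2309+0.0255i)  (-0.4244-0.1774i)·(+0.5356+0.0000i)  (+0.2140+0.6133i)·(-0.2309+0.0255i)  (+0.2709-0.4919i)·(+0.0379-0.0085i)
Y_2^2(R⁻¹ n̂) = -0.239771-0.266541i

Re=-0.2398 Im=-0.2665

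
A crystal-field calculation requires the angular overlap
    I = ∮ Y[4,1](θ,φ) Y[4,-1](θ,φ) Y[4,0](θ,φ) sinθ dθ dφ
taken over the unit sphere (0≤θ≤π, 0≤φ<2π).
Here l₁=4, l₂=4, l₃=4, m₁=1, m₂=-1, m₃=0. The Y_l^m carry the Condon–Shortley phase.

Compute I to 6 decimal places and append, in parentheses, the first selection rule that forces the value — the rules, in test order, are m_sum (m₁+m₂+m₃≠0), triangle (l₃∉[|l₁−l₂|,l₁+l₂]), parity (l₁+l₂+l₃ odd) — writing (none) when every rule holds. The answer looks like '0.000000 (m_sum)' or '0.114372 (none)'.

m-sum 0 ✓  L=12 even ✓  0≤4≤8 ✓
Π(2lᵢ+1) = 9×9×9 = 729
triangle coeff Δ(4,4,4) = 1/450450
Σ_t [0,4]: t=0:+1/13824 t=1:−1/216 t=2:+1/64 t=3:−1/216 t=4:+1/13824 = 5/768
(3j)²=18/1001 [(4 4 4; 0 0 0)], sign=+1
Σ_t [0,3]: t=0:+1/864 t=1:−1/96 t=2:+1/144 t=3:−1/3456 = -1/384
(3j)²=9/2002 [(4 4 4; 1 -1 0)], sign=-1
⇒ 4πI² = 59049/1002001
I = (-1)√(59049/1002001/(4π)) = -0.06848055
No selection rule forces the value: the integral is nonzero (none).

-0.068481 (none)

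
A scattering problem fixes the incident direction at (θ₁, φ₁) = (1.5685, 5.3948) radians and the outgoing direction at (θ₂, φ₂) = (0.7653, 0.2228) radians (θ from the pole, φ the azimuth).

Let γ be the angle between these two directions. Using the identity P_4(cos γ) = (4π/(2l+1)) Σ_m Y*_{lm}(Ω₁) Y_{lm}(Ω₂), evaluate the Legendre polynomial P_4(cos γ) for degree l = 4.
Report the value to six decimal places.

Addition theorem: P_4(cos γ) = (4π/9) Σ_m Y*_{lm}(Ω₁) Y_{lm}(Ω₂), m = −4…4:
  m=-4: Y*=-0.405507+0.177186i  Y=+0.064055-0.079276i  product -0.011928+0.043497i
  m=-3: Y*=-0.002554-0.001318i  Y=+0.235523-0.185982i  product -0.000847+0.000165i
  m=-2: Y*=+0.068414+0.327438i  Y=+0.382534-0.182714i  product +0.085998+0.112756i
  m=-1: Y*=-0.002055+0.002529i  Y=+0.147676-0.033458i  product -0.000219+0.000442i
  m=+0: Y*=+0.317340-0.000000i  Y=-0.331681+0.000000i  product -0.105256+0.000000i
  m=+1: Y*=+0.002055+0.002529i  Y=-0.147676-0.033458i  product -0.000219-0.000442i
  m=+2: Y*=+0.068414-0.327438i  Y=+0.382534+0.182714i  product +0.085998-0.112756i
  m=+3: Y*=+0.002554-0.001318i  Y=-0.235523-0.185982i  product -0.000847-0.000165i
  m=+4: Y*=-0.405507-0.177186i  Y=+0.064055+0.079276i  product -0.011928-0.043497i
Σ over m = +0.040754+0.000000i; ×(4π/9) → +0.056903+0.000000i. Real part: 0.056903

0.056903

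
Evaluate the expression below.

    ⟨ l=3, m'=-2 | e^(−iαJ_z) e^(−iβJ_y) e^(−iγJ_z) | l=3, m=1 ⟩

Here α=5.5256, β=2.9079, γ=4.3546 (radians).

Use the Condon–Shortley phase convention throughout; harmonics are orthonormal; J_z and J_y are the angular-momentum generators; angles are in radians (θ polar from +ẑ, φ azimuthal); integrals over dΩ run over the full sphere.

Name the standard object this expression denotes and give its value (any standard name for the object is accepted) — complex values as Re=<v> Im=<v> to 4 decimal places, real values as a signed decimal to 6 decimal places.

This is a Wigner D-matrix element — the rotation-matrix element ⟨l m'| R(α,β,γ) |l m⟩ in the angular-momentum basis.
First d^3_{-2,1}(β=2.9079), then the phase factors e^{-i(-2)α} and e^{-i(1)γ}:
c=cos(2.907900/2)=0.116581, s=sin(2.907900/2)=0.993181; N=√[1·120·24·2]=75.894664
k: max(0,(1)−(-2))=3 … min(3+(1),3−(-2))=4
  k=3: (−1)^0·75.8947/(12)·0.1166^3·0.9932^3 = +0.009817
  k=4: (−1)^1·75.8947/(24)·0.1166^1·0.9932^5 = -0.356261
d^3_{-2,1}(2.9079) = +0.009817 -0.356261 = -0.346444
Phases: e^{-i·(-2)·5.5256}=+0.055597-0.998453i, e^{-i·(1)·4.3546}=-0.350204+0.936673i ⇒ D=-0.317258-0.139180i

Wigner D-matrix element, Re=-0.3173 Im=-0.1392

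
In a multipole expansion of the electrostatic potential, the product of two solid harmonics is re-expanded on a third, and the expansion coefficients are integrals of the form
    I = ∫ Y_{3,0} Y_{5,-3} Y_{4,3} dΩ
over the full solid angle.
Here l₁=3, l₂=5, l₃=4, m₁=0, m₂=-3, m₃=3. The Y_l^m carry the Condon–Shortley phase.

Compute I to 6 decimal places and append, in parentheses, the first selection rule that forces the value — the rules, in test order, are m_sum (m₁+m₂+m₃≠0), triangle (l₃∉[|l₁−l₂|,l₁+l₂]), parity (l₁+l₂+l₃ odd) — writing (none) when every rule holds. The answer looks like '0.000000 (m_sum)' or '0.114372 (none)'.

m-sum 0 ✓  L=12 even ✓  2≤4≤8 ✓
Π(2lᵢ+1) = 7×11×9 = 693
triangle coeff Δ(3,5,4) = 1/180180
Σ_t [1,3]: t=1:−1/576 t=2:+1/144 t=3:−1/576 = 1/288
(3j)²=20/1001 [(3 5 4; 0 0 0)], sign=+1
Σ_t [1,2]: t=1:−1/1440 t=2:+1/2880 = -1/2880
(3j)²=7/715 [(3 5 4; 0 -3 3)], sign=+1
⇒ 4πI² = 252/1859
I = (+1)√(252/1859/(4π)) = 0.10386175
No selection rule forces the value: the integral is nonzero (none).

0.103862 (none)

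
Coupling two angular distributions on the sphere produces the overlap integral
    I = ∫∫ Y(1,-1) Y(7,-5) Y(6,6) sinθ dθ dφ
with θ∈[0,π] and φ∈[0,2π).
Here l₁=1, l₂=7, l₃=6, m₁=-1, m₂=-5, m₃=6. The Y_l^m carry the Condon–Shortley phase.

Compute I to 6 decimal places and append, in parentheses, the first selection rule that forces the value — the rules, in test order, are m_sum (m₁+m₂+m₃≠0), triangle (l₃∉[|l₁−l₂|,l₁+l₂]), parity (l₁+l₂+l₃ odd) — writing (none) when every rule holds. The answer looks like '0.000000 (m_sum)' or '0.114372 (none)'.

-0.034990 (none)

Rules hold: Σm=0, L=14 even, 6≤6≤8.
N = 3·15·13 = 585
Δ = 2!·0!·12!/15! = 1/1365
Racah Σ t=1..1: t=1:−1/518400 = -1/518400
⇒ 3j(1 7 6; 0 0 0)² = 7/195, sgn -1
Racah Σ t=2..2: t=2:+1/958003200 = 1/958003200
⇒ 3j(1 7 6; -1 -5 6)² = 1/1365, sgn +1
4πI² = N·(3j₀)²·(3jₘ)² = 1/65
I = -1·√(0.0153846/4π) = -0.03498955
No selection rule forces the value: the integral is nonzero (none).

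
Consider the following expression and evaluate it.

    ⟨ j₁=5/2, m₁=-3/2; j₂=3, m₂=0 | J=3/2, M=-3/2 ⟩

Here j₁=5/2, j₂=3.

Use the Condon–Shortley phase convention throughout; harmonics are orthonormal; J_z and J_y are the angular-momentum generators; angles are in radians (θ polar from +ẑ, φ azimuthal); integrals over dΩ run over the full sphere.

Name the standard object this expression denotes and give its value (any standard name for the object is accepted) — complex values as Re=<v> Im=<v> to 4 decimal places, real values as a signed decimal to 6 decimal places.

Clebsch–Gordan coefficient, −√(6/35) ≈ -0.414039

This is a Clebsch–Gordan (vector-coupling) coefficient.
j₁+j₂−J=4  J+j₁−j₂=1  J−j₁+j₂=2  j₁+j₂+J+1=8
(j₁±m₁, j₂±m₂, J±M) = (1,4,3,3,0,3)
P² = 864/35
sum k=3..3:
  [3] −1/12 = -1/12
S = -1/12
C² = P²·S² = 6/35 ; C = -0.414039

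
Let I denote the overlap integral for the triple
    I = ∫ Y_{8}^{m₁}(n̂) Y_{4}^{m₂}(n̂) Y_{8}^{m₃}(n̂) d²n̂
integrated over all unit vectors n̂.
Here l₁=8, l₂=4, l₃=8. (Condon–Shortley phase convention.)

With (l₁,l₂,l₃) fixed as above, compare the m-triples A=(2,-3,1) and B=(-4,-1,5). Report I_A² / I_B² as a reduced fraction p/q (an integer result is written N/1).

8/65

l's match ⇒ only the (l;m) 3-j factors differ between A and B.
A: triangle coeff Δ(8,4,8) = 1/185175900; Σ_t [0,1]: t=0:+1/74649600 t=1:−1/87091200 = 1/522547200; (3j)²=2/4199 [(8 4 8; 2 -3 1)], sign=-1
B: triangle coeff Δ(8,4,8) = 1/185175900; Σ_t [0,3]: t=0:+1/68976230400 t=1:−1/958003200 t=2:+1/174182400 t=3:−1/313528320 = 1/656916480; (3j)²=5/1292 [(8 4 8; -4 -1 5)], sign=-1
I_A²/I_B² = (2/4199)/(5/1292) = 8/65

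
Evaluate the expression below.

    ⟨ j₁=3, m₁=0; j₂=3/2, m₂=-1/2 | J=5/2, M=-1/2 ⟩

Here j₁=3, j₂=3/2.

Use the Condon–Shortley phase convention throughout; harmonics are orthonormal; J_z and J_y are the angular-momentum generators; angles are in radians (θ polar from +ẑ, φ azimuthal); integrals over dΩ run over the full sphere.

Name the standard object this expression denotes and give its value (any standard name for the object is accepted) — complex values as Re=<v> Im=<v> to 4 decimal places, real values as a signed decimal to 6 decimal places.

This is a Clebsch–Gordan (vector-coupling) coefficient.
√[6·2!4!1!/8! · 3!3!1!2!2!3!] = √(216/35)
  +(−1)^0/∏(0,2,3,1,1,0)! = 1/12  (running 1/12)
  +(−1)^1/∏(1,1,2,0,2,1)! = -1/4  (running -1/6)
⟨..|..⟩ = √(216/35)·(-1/6) = -0.414039

Clebsch–Gordan coefficient, −√(6/35) ≈ -0.414039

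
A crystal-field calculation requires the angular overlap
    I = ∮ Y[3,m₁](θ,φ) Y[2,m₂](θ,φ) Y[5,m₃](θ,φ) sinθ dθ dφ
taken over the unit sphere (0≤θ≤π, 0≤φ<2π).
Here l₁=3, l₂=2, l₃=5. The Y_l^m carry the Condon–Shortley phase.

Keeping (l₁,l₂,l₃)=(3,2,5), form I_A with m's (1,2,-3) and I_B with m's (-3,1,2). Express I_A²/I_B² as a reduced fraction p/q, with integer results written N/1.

10/1

Shared (l₁,l₂,l₃)=(3,2,5): N and (l;000)² cancel in I_A²/I_B².
A: Δ = 0!·6!·4!/11! = 1/2310; Racah Σ t=0..0: t=0:+1/1152 = 1/1152; ⇒ 3j(3 2 5; 1 2 -3)² = 1/33, sgn +1
B: Δ = 0!·6!·4!/11! = 1/2310; Racah Σ t=0..0: t=0:+1/4320 = 1/4320; ⇒ 3j(3 2 5; -3 1 2)² = 1/330, sgn -1
I_A²/I_B² = (1/33)/(1/330) = 10/1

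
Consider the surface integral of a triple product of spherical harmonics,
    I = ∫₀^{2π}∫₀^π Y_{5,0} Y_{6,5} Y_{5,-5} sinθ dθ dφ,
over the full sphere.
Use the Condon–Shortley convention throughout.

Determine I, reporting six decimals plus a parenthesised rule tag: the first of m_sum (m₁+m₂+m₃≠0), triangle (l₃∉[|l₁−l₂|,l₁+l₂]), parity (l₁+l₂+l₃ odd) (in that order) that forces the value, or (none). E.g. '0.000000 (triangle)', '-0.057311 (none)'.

-0.152641 (none)

Rules hold: Σm=0, L=16 even, 1≤5≤11.
N = 11·13·11 = 1573
Δ = 6!·4!·6!/17! = 1/28588560
Racah Σ t=1..5: t=1:−1/345600 t=2:+1/13824 t=3:−1/5184 t=4:+1/13824 t=5:−1/345600 = -7/129600
⇒ 3j(5 6 5; 0 0 0)² = 80/7293, sgn +1
Racah Σ t=5..5: t=5:−1/2073600 = -1/2073600
⇒ 3j(5 6 5; 0 5 -5)² = 15/884, sgn -1
4πI² = N·(3j₀)²·(3jₘ)² = 1100/3757
I = -1·√(0.292787/4π) = -0.15264086
No selection rule forces the value: the integral is nonzero (none).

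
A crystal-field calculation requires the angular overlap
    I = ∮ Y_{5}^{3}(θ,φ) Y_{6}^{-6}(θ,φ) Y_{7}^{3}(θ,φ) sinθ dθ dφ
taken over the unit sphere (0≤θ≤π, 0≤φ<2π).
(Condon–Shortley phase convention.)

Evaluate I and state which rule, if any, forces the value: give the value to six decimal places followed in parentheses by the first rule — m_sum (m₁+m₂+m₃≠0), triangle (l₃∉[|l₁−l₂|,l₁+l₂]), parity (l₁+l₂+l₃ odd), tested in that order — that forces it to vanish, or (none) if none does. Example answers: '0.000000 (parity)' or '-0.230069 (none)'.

-0.117735 (none)

Checks pass: Σm=0; 18 even; l₃=7∈[1,11].
(2·5+1)(2·6+1)(2·7+1) = 2145
Δ: 4! 6! 8! / 19! → 1/174594420
sum: t=0:+1/4147200 t=1:−1/207360 t=2:+1/82944 t=3:−1/207360 t=4:+1/4147200 = 1/345600
3j²(5 6 7; 0 0 0) = Δ·Π!·Σ² = 420/46189  (sign -1)
sum: t=0:+1/46448640 = 1/46448640
3j²(5 6 7; 3 -6 3) = Δ·Π!·Σ² = 75/8398  (sign +1)
combine: 4πI² = 2145·420/46189·75/8398 = 236250/1356277
take √, sign -1: I = -0.11773532
No selection rule forces the value: the integral is nonzero (none).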